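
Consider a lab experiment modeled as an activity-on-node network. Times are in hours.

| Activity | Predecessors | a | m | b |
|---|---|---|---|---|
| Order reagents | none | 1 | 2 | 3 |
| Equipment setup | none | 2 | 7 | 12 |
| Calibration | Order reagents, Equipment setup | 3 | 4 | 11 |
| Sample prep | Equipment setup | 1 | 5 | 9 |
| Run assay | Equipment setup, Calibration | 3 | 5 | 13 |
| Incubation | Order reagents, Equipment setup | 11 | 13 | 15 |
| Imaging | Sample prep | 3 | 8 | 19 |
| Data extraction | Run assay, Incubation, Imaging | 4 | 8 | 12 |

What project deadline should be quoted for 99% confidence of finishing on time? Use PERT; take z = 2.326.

37.5 hours

te_Order reagents = (1 + 4·2 + 3)/6 = 12/6 = 2; σ²_Order reagents = ((3−1)/6)² = 0.111
te_Equipment setup = (2 + 4·7 + 12)/6 = 42/6 = 7; σ²_Equipment setup = ((12−2)/6)² = 2.778
te_Calibration = (3 + 4·4 + 11)/6 = 30/6 = 5; σ²_Calibration = ((11−3)/6)² = 1.778
te_Sample prep = (1 + 4·5 + 9)/6 = 30/6 = 5; σ²_Sample prep = ((9−1)/6)² = 1.778
te_Run assay = (3 + 4·5 + 13)/6 = 36/6 = 6; σ²_Run assay = ((13−3)/6)² = 2.778
te_Incubation = (11 + 4·13 + 15)/6 = 78/6 = 13; σ²_Incubation = ((15−11)/6)² = 0.444
te_Imaging = (3 + 4·8 + 19)/6 = 54/6 = 9; σ²_Imaging = ((19−3)/6)² = 7.111
te_Data extraction = (4 + 4·8 + 12)/6 = 48/6 = 8; σ²_Data extraction = ((12−4)/6)² = 1.778

Forward pass:
ES_Order reagents = 0; EF_Order reagents = 2
ES_Equipment setup = 0; EF_Equipment setup = 7
ES_Calibration = max(EF_Order reagents=2, EF_Equipment setup=7) = 7; EF_Calibration = 7+5 = 12
ES_Sample prep = 7; EF_Sample prep = 7+5 = 12
ES_Run assay = max(EF_Equipment setup=7, EF_Calibration=12) = 12; EF_Run assay = 12+6 = 18
ES_Incubation = max(EF_Order reagents=2, EF_Equipment setup=7) = 7; EF_Incubation = 7+13 = 20
ES_Imaging = 12; EF_Imaging = 12+9 = 21
ES_Data extraction = max(EF_Run assay=18, EF_Incubation=20, EF_Imaging=21) = 21; EF_Data extraction = 21+8 = 29
Expected project duration μ = 29 hours. Critical path: Equipment setup → Sample prep → Imaging → Data extraction.

Variance along critical path = 2.778 + 1.778 + 7.111 + 1.778 = 13.444; σ = 3.667 hours.
D = μ + z·σ = 29 + 2.326·3.667 = 37.5 hours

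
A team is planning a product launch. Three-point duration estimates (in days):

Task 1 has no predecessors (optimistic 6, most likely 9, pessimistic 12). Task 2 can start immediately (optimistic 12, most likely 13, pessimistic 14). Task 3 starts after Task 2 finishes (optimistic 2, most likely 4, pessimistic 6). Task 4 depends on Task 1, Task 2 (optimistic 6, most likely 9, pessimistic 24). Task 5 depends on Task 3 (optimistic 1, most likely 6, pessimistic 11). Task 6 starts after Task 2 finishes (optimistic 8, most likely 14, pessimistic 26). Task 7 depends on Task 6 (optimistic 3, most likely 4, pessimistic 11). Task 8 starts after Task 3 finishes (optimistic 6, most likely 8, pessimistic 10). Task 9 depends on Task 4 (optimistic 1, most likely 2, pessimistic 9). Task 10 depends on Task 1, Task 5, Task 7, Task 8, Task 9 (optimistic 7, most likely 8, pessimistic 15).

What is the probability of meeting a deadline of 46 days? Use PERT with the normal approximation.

0.869

te_Task 1 = (6 + 4·9 + 12)/6 = 54/6 = 9; σ²_Task 1 = ((12−6)/6)² = 1.000
te_Task 2 = (12 + 4·13 + 14)/6 = 78/6 = 13; σ²_Task 2 = ((14−12)/6)² = 0.111
te_Task 3 = (2 + 4·4 + 6)/6 = 24/6 = 4; σ²_Task 3 = ((6−2)/6)² = 0.444
te_Task 4 = (6 + 4·9 + 24)/6 = 66/6 = 11; σ²_Task 4 = ((24−6)/6)² = 9.000
te_Task 5 = (1 + 4·6 + 11)/6 = 36/6 = 6; σ²_Task 5 = ((11−1)/6)² = 2.778
te_Task 6 = (8 + 4·14 + 26)/6 = 90/6 = 15; σ²_Task 6 = ((26−8)/6)² = 9.000
te_Task 7 = (3 + 4·4 + 11)/6 = 30/6 = 5; σ²_Task 7 = ((11−3)/6)² = 1.778
te_Task 8 = (6 + 4·8 + 10)/6 = 48/6 = 8; σ²_Task 8 = ((10−6)/6)² = 0.444
te_Task 9 = (1 + 4·2 + 9)/6 = 18/6 = 3; σ²_Task 9 = ((9−1)/6)² = 1.778
te_Task 10 = (7 + 4·8 + 15)/6 = 54/6 = 9; σ²_Task 10 = ((15−7)/6)² = 1.778

Forward pass:
ES_Task 1 = 0; EF_Task 1 = 9
ES_Task 2 = 0; EF_Task 2 = 13
ES_Task 3 = 13; EF_Task 3 = 13+4 = 17
ES_Task 4 = max(EF_Task 1=9, EF_Task 2=13) = 13; EF_Task 4 = 13+11 = 24
ES_Task 5 = 17; EF_Task 5 = 17+6 = 23
ES_Task 6 = 13; EF_Task 6 = 13+15 = 28
ES_Task 7 = 28; EF_Task 7 = 28+5 = 33
ES_Task 8 = 17; EF_Task 8 = 17+8 = 25
ES_Task 9 = 24; EF_Task 9 = 24+3 = 27
ES_Task 10 = max(EF_Task 1=9, EF_Task 5=23, EF_Task 7=33, EF_Task 8=25, EF_Task 9=27) = 33; EF_Task 10 = 33+9 = 42
Expected project duration μ = 42 days. Critical path: Task 2 → Task 6 → Task 7 → Task 10.

Variance along critical path = 0.111 + 9.000 + 1.778 + 1.778 = 12.667; σ = √12.667 = 3.559 days.
Z = (46 − 42) / 3.559 = 1.124
P(T ≤ 46) = Φ(1.124) ≈ 0.869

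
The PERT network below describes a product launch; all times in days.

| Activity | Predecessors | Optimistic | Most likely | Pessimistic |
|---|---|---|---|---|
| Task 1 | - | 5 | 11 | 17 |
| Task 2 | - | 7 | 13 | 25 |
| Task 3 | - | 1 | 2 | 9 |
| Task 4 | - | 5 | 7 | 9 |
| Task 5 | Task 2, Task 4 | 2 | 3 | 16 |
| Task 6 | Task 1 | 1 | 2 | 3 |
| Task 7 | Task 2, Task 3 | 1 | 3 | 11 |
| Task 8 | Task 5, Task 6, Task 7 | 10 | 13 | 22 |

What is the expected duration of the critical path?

33 days

te_Task 1 = (5 + 4·11 + 17)/6 = 66/6 = 11
te_Task 2 = (7 + 4·13 + 25)/6 = 84/6 = 14
te_Task 3 = (1 + 4·2 + 9)/6 = 18/6 = 3
te_Task 4 = (5 + 4·7 + 9)/6 = 42/6 = 7
te_Task 5 = (2 + 4·3 + 16)/6 = 30/6 = 5
te_Task 6 = (1 + 4·2 + 3)/6 = 12/6 = 2
te_Task 7 = (1 + 4·3 + 11)/6 = 24/6 = 4
te_Task 8 = (10 + 4·13 + 22)/6 = 84/6 = 14

Forward pass:
ES_Task 1 = 0; EF_Task 1 = 11
ES_Task 2 = 0; EF_Task 2 = 14
ES_Task 3 = 0; EF_Task 3 = 3
ES_Task 4 = 0; EF_Task 4 = 7
ES_Task 5 = max(EF_Task 2=14, EF_Task 4=7) = 14; EF_Task 5 = 14+5 = 19
ES_Task 6 = 11; EF_Task 6 = 11+2 = 13
ES_Task 7 = max(EF_Task 2=14, EF_Task 3=3) = 14; EF_Task 7 = 14+4 = 18
ES_Task 8 = max(EF_Task 5=19, EF_Task 6=13, EF_Task 7=18) = 19; EF_Task 8 = 19+14 = 33
Expected project duration μ = 33 days. Critical path: Task 2 → Task 5 → Task 8.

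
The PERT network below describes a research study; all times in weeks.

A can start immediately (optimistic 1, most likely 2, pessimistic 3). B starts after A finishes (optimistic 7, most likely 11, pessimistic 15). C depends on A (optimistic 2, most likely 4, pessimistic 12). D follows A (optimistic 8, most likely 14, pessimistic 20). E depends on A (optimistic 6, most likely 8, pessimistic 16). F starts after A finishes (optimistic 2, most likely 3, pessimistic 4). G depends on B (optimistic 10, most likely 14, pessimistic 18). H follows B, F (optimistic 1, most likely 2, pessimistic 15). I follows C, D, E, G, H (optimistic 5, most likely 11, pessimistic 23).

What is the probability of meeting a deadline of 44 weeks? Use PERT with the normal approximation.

te_A = (1 + 4·2 + 3)/6 = 12/6 = 2; σ²_A = ((3−1)/6)² = 0.111
te_B = (7 + 4·11 + 15)/6 = 66/6 = 11; σ²_B = ((15−7)/6)² = 1.778
te_C = (2 + 4·4 + 12)/6 = 30/6 = 5; σ²_C = ((12−2)/6)² = 2.778
te_D = (8 + 4·14 + 20)/6 = 84/6 = 14; σ²_D = ((20−8)/6)² = 4.000
te_E = (6 + 4·8 + 16)/6 = 54/6 = 9; σ²_E = ((16−6)/6)² = 2.778
te_F = (2 + 4·3 + 4)/6 = 18/6 = 3; σ²_F = ((4−2)/6)² = 0.111
te_G = (10 + 4·14 + 18)/6 = 84/6 = 14; σ²_G = ((18−10)/6)² = 1.778
te_H = (1 + 4·2 + 15)/6 = 24/6 = 4; σ²_H = ((15−1)/6)² = 5.444
te_I = (5 + 4·11 + 23)/6 = 72/6 = 12; σ²_I = ((23−5)/6)² = 9.000

Forward pass:
ES_A = 0; EF_A = 2
ES_B = 2; EF_B = 2+11 = 13
ES_C = 2; EF_C = 2+5 = 7
ES_D = 2; EF_D = 2+14 = 16
ES_E = 2; EF_E = 2+9 = 11
ES_F = 2; EF_F = 2+3 = 5
ES_G = 13; EF_G = 13+14 = 27
ES_H = max(EF_B=13, EF_F=5) = 13; EF_H = 13+4 = 17
ES_I = max(EF_C=7, EF_D=16, EF_E=11, EF_G=27, EF_H=17) = 27; EF_I = 27+12 = 39
Expected project duration μ = 39 weeks. Critical path: A → B → G → I.

Variance along critical path = 0.111 + 1.778 + 1.778 + 9.000 = 12.667; σ = √12.667 = 3.559 weeks.
Z = (44 − 39) / 3.559 = 1.405
P(T ≤ 44) = Φ(1.405) ≈ 0.920

0.920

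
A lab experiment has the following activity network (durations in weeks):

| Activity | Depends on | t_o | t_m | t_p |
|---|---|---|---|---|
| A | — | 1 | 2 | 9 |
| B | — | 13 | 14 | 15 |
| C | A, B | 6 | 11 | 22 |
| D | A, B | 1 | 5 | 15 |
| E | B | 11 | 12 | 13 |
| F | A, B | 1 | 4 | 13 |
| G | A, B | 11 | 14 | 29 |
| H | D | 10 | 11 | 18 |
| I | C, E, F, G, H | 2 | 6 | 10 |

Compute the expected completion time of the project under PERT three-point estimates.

te_A = (1 + 4·2 + 9)/6 = 18/6 = 3
te_B = (13 + 4·14 + 15)/6 = 84/6 = 14
te_C = (6 + 4·11 + 22)/6 = 72/6 = 12
te_D = (1 + 4·5 + 15)/6 = 36/6 = 6
te_E = (11 + 4·12 + 13)/6 = 72/6 = 12
te_F = (1 + 4·4 + 13)/6 = 30/6 = 5
te_G = (11 + 4·14 + 29)/6 = 96/6 = 16
te_H = (10 + 4·11 + 18)/6 = 72/6 = 12
te_I = (2 + 4·6 + 10)/6 = 36/6 = 6

Forward pass:
ES_A = 0; EF_A = 3
ES_B = 0; EF_B = 14
ES_C = max(EF_A=3, EF_B=14) = 14; EF_C = 14+12 = 26
ES_D = max(EF_A=3, EF_B=14) = 14; EF_D = 14+6 = 20
ES_E = 14; EF_E = 14+12 = 26
ES_F = max(EF_A=3, EF_B=14) = 14; EF_F = 14+5 = 19
ES_G = max(EF_A=3, EF_B=14) = 14; EF_G = 14+16 = 30
ES_H = 20; EF_H = 20+12 = 32
ES_I = max(EF_C=26, EF_E=26, EF_F=19, EF_G=30, EF_H=32) = 32; EF_I = 32+6 = 38
Expected project duration μ = 38 weeks. Critical path: B → D → H → I.

38 weeks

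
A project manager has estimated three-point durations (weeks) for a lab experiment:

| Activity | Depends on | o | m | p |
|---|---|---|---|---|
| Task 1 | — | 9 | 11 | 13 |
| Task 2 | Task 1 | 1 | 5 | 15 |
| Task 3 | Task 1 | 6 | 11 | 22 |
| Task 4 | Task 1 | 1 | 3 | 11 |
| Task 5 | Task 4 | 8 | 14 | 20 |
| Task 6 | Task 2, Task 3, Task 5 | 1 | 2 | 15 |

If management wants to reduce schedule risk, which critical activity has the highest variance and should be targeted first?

Task 6

te_Task 1 = (9 + 4·11 + 13)/6 = 66/6 = 11; σ²_Task 1 = ((13−9)/6)² = 0.444
te_Task 2 = (1 + 4·5 + 15)/6 = 36/6 = 6; σ²_Task 2 = ((15−1)/6)² = 5.444
te_Task 3 = (6 + 4·11 + 22)/6 = 72/6 = 12; σ²_Task 3 = ((22−6)/6)² = 7.111
te_Task 4 = (1 + 4·3 + 11)/6 = 24/6 = 4; σ²_Task 4 = ((11−1)/6)² = 2.778
te_Task 5 = (8 + 4·14 + 20)/6 = 84/6 = 14; σ²_Task 5 = ((20−8)/6)² = 4.000
te_Task 6 = (1 + 4·2 + 15)/6 = 24/6 = 4; σ²_Task 6 = ((15−1)/6)² = 5.444

Forward pass:
ES_Task 1 = 0; EF_Task 1 = 11
ES_Task 2 = 11; EF_Task 2 = 11+6 = 17
ES_Task 3 = 11; EF_Task 3 = 11+12 = 23
ES_Task 4 = 11; EF_Task 4 = 11+4 = 15
ES_Task 5 = 15; EF_Task 5 = 15+14 = 29
ES_Task 6 = max(EF_Task 2=17, EF_Task 3=23, EF_Task 5=29) = 29; EF_Task 6 = 29+4 = 33
Expected project duration μ = 33 weeks. Critical path: Task 1 → Task 4 → Task 5 → Task 6.

Variances on critical path: σ²_Task 1=0.444, σ²_Task 4=2.778, σ²_Task 5=4.000, σ²_Task 6=5.444.
Largest is σ²_Task 6 = 5.444.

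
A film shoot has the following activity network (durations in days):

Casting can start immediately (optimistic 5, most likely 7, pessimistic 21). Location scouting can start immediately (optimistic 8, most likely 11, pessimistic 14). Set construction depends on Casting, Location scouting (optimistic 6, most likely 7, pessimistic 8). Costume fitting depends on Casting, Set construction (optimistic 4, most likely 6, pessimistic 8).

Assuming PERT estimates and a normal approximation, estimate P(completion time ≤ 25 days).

0.789

te_Casting = (5 + 4·7 + 21)/6 = 54/6 = 9; σ²_Casting = ((21−5)/6)² = 7.111
te_Location scouting = (8 + 4·11 + 14)/6 = 66/6 = 11; σ²_Location scouting = ((14−8)/6)² = 1.000
te_Set construction = (6 + 4·7 + 8)/6 = 42/6 = 7; σ²_Set construction = ((8−6)/6)² = 0.111
te_Costume fitting = (4 + 4·6 + 8)/6 = 36/6 = 6; σ²_Costume fitting = ((8−4)/6)² = 0.444

Forward pass:
ES_Casting = 0; EF_Casting = 9
ES_Location scouting = 0; EF_Location scouting = 11
ES_Set construction = max(EF_Casting=9, EF_Location scouting=11) = 11; EF_Set construction = 11+7 = 18
ES_Costume fitting = max(EF_Casting=9, EF_Set construction=18) = 18; EF_Costume fitting = 18+6 = 24
Expected project duration μ = 24 days. Critical path: Location scouting → Set construction → Costume fitting.

Variance along critical path = 1.000 + 0.111 + 0.444 = 1.556; σ = √1.556 = 1.247 days.
Z = (25 − 24) / 1.247 = 0.802
P(T ≤ 25) = Φ(0.802) ≈ 0.789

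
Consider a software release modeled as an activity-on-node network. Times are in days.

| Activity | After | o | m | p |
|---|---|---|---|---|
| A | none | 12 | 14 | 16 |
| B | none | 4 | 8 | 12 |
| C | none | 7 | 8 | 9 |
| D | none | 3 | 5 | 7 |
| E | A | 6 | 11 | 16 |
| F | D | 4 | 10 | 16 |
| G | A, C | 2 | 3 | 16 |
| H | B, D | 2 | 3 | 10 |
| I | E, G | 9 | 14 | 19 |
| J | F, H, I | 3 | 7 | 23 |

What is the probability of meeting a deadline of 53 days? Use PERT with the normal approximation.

0.887

te_A = (12 + 4·14 + 16)/6 = 84/6 = 14; σ²_A = ((16−12)/6)² = 0.444
te_B = (4 + 4·8 + 12)/6 = 48/6 = 8; σ²_B = ((12−4)/6)² = 1.778
te_C = (7 + 4·8 + 9)/6 = 48/6 = 8; σ²_C = ((9−7)/6)² = 0.111
te_D = (3 + 4·5 + 7)/6 = 30/6 = 5; σ²_D = ((7−3)/6)² = 0.444
te_E = (6 + 4·11 + 16)/6 = 66/6 = 11; σ²_E = ((16−6)/6)² = 2.778
te_F = (4 + 4·10 + 16)/6 = 60/6 = 10; σ²_F = ((16−4)/6)² = 4.000
te_G = (2 + 4·3 + 16)/6 = 30/6 = 5; σ²_G = ((16−2)/6)² = 5.444
te_H = (2 + 4·3 + 10)/6 = 24/6 = 4; σ²_H = ((10−2)/6)² = 1.778
te_I = (9 + 4·14 + 19)/6 = 84/6 = 14; σ²_I = ((19−9)/6)² = 2.778
te_J = (3 + 4·7 + 23)/6 = 54/6 = 9; σ²_J = ((23−3)/6)² = 11.111

Forward pass:
ES_A = 0; EF_A = 14
ES_B = 0; EF_B = 8
ES_C = 0; EF_C = 8
ES_D = 0; EF_D = 5
ES_E = 14; EF_E = 14+11 = 25
ES_F = 5; EF_F = 5+10 = 15
ES_G = max(EF_A=14, EF_C=8) = 14; EF_G = 14+5 = 19
ES_H = max(EF_B=8, EF_D=5) = 8; EF_H = 8+4 = 12
ES_I = max(EF_E=25, EF_G=19) = 25; EF_I = 25+14 = 39
ES_J = max(EF_F=15, EF_H=12, EF_I=39) = 39; EF_J = 39+9 = 48
Expected project duration μ = 48 days. Critical path: A → E → I → J.

Variance along critical path = 0.444 + 2.778 + 2.778 + 11.111 = 17.111; σ = √17.111 = 4.137 days.
Z = (53 − 48) / 4.137 = 1.209
P(T ≤ 53) = Φ(1.209) ≈ 0.887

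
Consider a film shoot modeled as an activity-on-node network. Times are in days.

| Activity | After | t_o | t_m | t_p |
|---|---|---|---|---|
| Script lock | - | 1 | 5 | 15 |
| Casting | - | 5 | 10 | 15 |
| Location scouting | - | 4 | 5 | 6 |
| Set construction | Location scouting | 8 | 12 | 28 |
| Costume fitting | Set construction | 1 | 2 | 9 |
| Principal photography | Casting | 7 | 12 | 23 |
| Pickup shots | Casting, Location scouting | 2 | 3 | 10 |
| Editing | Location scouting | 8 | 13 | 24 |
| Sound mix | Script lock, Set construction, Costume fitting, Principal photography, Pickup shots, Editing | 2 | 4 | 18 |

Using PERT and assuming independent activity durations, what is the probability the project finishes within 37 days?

te_Script lock = (1 + 4·5 + 15)/6 = 36/6 = 6; σ²_Script lock = ((15−1)/6)² = 5.444
te_Casting = (5 + 4·10 + 15)/6 = 60/6 = 10; σ²_Casting = ((15−5)/6)² = 2.778
te_Location scouting = (4 + 4·5 + 6)/6 = 30/6 = 5; σ²_Location scouting = ((6−4)/6)² = 0.111
te_Set construction = (8 + 4·12 + 28)/6 = 84/6 = 14; σ²_Set construction = ((28−8)/6)² = 11.111
te_Costume fitting = (1 + 4·2 + 9)/6 = 18/6 = 3; σ²_Costume fitting = ((9−1)/6)² = 1.778
te_Principal photography = (7 + 4·12 + 23)/6 = 78/6 = 13; σ²_Principal photography = ((23−7)/6)² = 7.111
te_Pickup shots = (2 + 4·3 + 10)/6 = 24/6 = 4; σ²_Pickup shots = ((10−2)/6)² = 1.778
te_Editing = (8 + 4·13 + 24)/6 = 84/6 = 14; σ²_Editing = ((24−8)/6)² = 7.111
te_Sound mix = (2 + 4·4 + 18)/6 = 36/6 = 6; σ²_Sound mix = ((18−2)/6)² = 7.111

Forward pass:
ES_Script lock = 0; EF_Script lock = 6
ES_Casting = 0; EF_Casting = 10
ES_Location scouting = 0; EF_Location scouting = 5
ES_Set construction = 5; EF_Set construction = 5+14 = 19
ES_Costume fitting = 19; EF_Costume fitting = 19+3 = 22
ES_Principal photography = 10; EF_Principal photography = 10+13 = 23
ES_Pickup shots = max(EF_Casting=10, EF_Location scouting=5) = 10; EF_Pickup shots = 10+4 = 14
ES_Editing = 5; EF_Editing = 5+14 = 19
ES_Sound mix = max(EF_Script lock=6, EF_Set construction=19, EF_Costume fitting=22, EF_Principal photography=23, EF_Pickup shots=14, EF_Editing=19) = 23; EF_Sound mix = 23+6 = 29
Expected project duration μ = 29 days. Critical path: Casting → Principal photography → Sound mix.

Variance along critical path = 2.778 + 7.111 + 7.111 = 17.000; σ = √17.000 = 4.123 days.
Z = (37 − 29) / 4.123 = 1.940
P(T ≤ 37) = Φ(1.940) ≈ 0.974

0.974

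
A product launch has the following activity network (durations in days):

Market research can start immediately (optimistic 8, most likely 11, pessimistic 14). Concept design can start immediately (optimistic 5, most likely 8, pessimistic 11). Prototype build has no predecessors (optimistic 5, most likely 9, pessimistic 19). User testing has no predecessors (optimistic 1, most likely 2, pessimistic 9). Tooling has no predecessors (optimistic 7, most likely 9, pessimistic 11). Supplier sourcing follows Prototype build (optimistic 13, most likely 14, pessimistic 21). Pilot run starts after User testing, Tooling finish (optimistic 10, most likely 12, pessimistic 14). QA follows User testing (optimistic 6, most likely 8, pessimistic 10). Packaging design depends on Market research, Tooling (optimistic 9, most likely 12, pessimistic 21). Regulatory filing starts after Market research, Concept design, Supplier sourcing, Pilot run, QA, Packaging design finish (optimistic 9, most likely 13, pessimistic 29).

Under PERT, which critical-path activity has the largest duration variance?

Regulatory filing

te_Market research = (8 + 4·11 + 14)/6 = 66/6 = 11; σ²_Market research = ((14−8)/6)² = 1.000
te_Concept design = (5 + 4·8 + 11)/6 = 48/6 = 8; σ²_Concept design = ((11−5)/6)² = 1.000
te_Prototype build = (5 + 4·9 + 19)/6 = 60/6 = 10; σ²_Prototype build = ((19−5)/6)² = 5.444
te_User testing = (1 + 4·2 + 9)/6 = 18/6 = 3; σ²_User testing = ((9−1)/6)² = 1.778
te_Tooling = (7 + 4·9 + 11)/6 = 54/6 = 9; σ²_Tooling = ((11−7)/6)² = 0.444
te_Supplier sourcing = (13 + 4·14 + 21)/6 = 90/6 = 15; σ²_Supplier sourcing = ((21−13)/6)² = 1.778
te_Pilot run = (10 + 4·12 + 14)/6 = 72/6 = 12; σ²_Pilot run = ((14−10)/6)² = 0.444
te_QA = (6 + 4·8 + 10)/6 = 48/6 = 8; σ²_QA = ((10−6)/6)² = 0.444
te_Packaging design = (9 + 4·12 + 21)/6 = 78/6 = 13; σ²_Packaging design = ((21−9)/6)² = 4.000
te_Regulatory filing = (9 + 4·13 + 29)/6 = 90/6 = 15; σ²_Regulatory filing = ((29−9)/6)² = 11.111

Forward pass:
ES_Market research = 0; EF_Market research = 11
ES_Concept design = 0; EF_Concept design = 8
ES_Prototype build = 0; EF_Prototype build = 10
ES_User testing = 0; EF_User testing = 3
ES_Tooling = 0; EF_Tooling = 9
ES_Supplier sourcing = 10; EF_Supplier sourcing = 10+15 = 25
ES_Pilot run = max(EF_User testing=3, EF_Tooling=9) = 9; EF_Pilot run = 9+12 = 21
ES_QA = 3; EF_QA = 3+8 = 11
ES_Packaging design = max(EF_Market research=11, EF_Tooling=9) = 11; EF_Packaging design = 11+13 = 24
ES_Regulatory filing = max(EF_Market research=11, EF_Concept design=8, EF_Supplier sourcing=25, EF_Pilot run=21, EF_QA=11, EF_Packaging design=24) = 25; EF_Regulatory filing = 25+15 = 40
Expected project duration μ = 40 days. Critical path: Prototype build → Supplier sourcing → Regulatory filing.

Variances on critical path: σ²_Prototype build=5.444, σ²_Supplier sourcing=1.778, σ²_Regulatory filing=11.111.
Largest is σ²_Regulatory filing = 11.111.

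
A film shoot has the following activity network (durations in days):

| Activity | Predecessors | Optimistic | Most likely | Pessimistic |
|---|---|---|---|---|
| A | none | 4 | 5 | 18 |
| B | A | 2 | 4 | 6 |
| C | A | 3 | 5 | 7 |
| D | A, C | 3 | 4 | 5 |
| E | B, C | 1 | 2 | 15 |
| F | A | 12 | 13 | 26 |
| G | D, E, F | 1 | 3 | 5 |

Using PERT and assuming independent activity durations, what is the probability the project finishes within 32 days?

te_A = (4 + 4·5 + 18)/6 = 42/6 = 7; σ²_A = ((18−4)/6)² = 5.444
te_B = (2 + 4·4 + 6)/6 = 24/6 = 4; σ²_B = ((6−2)/6)² = 0.444
te_C = (3 + 4·5 + 7)/6 = 30/6 = 5; σ²_C = ((7−3)/6)² = 0.444
te_D = (3 + 4·4 + 5)/6 = 24/6 = 4; σ²_D = ((5−3)/6)² = 0.111
te_E = (1 + 4·2 + 15)/6 = 24/6 = 4; σ²_E = ((15−1)/6)² = 5.444
te_F = (12 + 4·13 + 26)/6 = 90/6 = 15; σ²_F = ((26−12)/6)² = 5.444
te_G = (1 + 4·3 + 5)/6 = 18/6 = 3; σ²_G = ((5−1)/6)² = 0.444

Forward pass:
ES_A = 0; EF_A = 7
ES_B = 7; EF_B = 7+4 = 11
ES_C = 7; EF_C = 7+5 = 12
ES_D = max(EF_A=7, EF_C=12) = 12; EF_D = 12+4 = 16
ES_E = max(EF_B=11, EF_C=12) = 12; EF_E = 12+4 = 16
ES_F = 7; EF_F = 7+15 = 22
ES_G = max(EF_D=16, EF_E=16, EF_F=22) = 22; EF_G = 22+3 = 25
Expected project duration μ = 25 days. Critical path: A → F → G.

Variance along critical path = 5.444 + 5.444 + 0.444 = 11.333; σ = √11.333 = 3.367 days.
Z = (32 − 25) / 3.367 = 2.079
P(T ≤ 32) = Φ(2.079) ≈ 0.981

0.981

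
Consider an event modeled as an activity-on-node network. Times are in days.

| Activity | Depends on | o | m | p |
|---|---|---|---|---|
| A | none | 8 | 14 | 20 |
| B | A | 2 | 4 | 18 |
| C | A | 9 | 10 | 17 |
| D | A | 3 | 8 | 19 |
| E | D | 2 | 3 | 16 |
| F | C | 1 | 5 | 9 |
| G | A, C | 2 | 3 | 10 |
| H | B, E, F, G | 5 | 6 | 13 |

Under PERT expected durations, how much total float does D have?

2 days

te_A = (8 + 4·14 + 20)/6 = 84/6 = 14
te_B = (2 + 4·4 + 18)/6 = 36/6 = 6
te_C = (9 + 4·10 + 17)/6 = 66/6 = 11
te_D = (3 + 4·8 + 19)/6 = 54/6 = 9
te_E = (2 + 4·3 + 16)/6 = 30/6 = 5
te_F = (1 + 4·5 + 9)/6 = 30/6 = 5
te_G = (2 + 4·3 + 10)/6 = 24/6 = 4
te_H = (5 + 4·6 + 13)/6 = 42/6 = 7

Forward pass:
ES_A = 0; EF_A = 14
ES_B = 14; EF_B = 14+6 = 20
ES_C = 14; EF_C = 14+11 = 25
ES_D = 14; EF_D = 14+9 = 23
ES_E = 23; EF_E = 23+5 = 28
ES_F = 25; EF_F = 25+5 = 30
ES_G = max(EF_A=14, EF_C=25) = 25; EF_G = 25+4 = 29
ES_H = max(EF_B=20, EF_E=28, EF_F=30, EF_G=29) = 30; EF_H = 30+7 = 37
Expected project duration μ = 37 days. Critical path: A → C → F → H.

Backward pass:
LF_H = 37; LS_H = 37−7 = 30
LF_G = LS_H = 30; LS_G = 30−4 = 26
LF_F = LS_H = 30; LS_F = 30−5 = 25
LF_E = LS_H = 30; LS_E = 30−5 = 25
LF_D = LS_E = 25; LS_D = 25−9 = 16
LF_C = min(LS_F=25, LS_G=26) = 25; LS_C = 25−11 = 14
LF_B = LS_H = 30; LS_B = 30−6 = 24
LF_A = min(LS_B=24, LS_C=14, LS_D=16, LS_G=26) = 14; LS_A = 14−14 = 0
Slack_D = LS_D − ES_D = 16 − 14 = 2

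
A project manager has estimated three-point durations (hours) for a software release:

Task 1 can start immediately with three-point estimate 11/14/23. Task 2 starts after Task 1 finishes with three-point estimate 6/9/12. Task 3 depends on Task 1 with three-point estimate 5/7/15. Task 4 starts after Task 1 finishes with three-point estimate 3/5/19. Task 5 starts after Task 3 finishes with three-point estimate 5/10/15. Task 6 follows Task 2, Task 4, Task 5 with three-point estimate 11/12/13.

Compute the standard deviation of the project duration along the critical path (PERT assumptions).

te_Task 1 = (11 + 4·14 + 23)/6 = 90/6 = 15; σ²_Task 1 = ((23−11)/6)² = 4.000
te_Task 2 = (6 + 4·9 + 12)/6 = 54/6 = 9; σ²_Task 2 = ((12−6)/6)² = 1.000
te_Task 3 = (5 + 4·7 + 15)/6 = 48/6 = 8; σ²_Task 3 = ((15−5)/6)² = 2.778
te_Task 4 = (3 + 4·5 + 19)/6 = 42/6 = 7; σ²_Task 4 = ((19−3)/6)² = 7.111
te_Task 5 = (5 + 4·10 + 15)/6 = 60/6 = 10; σ²_Task 5 = ((15−5)/6)² = 2.778
te_Task 6 = (11 + 4·12 + 13)/6 = 72/6 = 12; σ²_Task 6 = ((13−11)/6)² = 0.111

Forward pass:
ES_Task 1 = 0; EF_Task 1 = 15
ES_Task 2 = 15; EF_Task 2 = 15+9 = 24
ES_Task 3 = 15; EF_Task 3 = 15+8 = 23
ES_Task 4 = 15; EF_Task 4 = 15+7 = 22
ES_Task 5 = 23; EF_Task 5 = 23+10 = 33
ES_Task 6 = max(EF_Task 2=24, EF_Task 4=22, EF_Task 5=33) = 33; EF_Task 6 = 33+12 = 45
Expected project duration μ = 45 hours. Critical path: Task 1 → Task 3 → Task 5 → Task 6.

Variance along critical path = 4.000 + 2.778 + 2.778 + 0.111 = 9.667
σ = √9.667 = 3.109 hours

3.11 hours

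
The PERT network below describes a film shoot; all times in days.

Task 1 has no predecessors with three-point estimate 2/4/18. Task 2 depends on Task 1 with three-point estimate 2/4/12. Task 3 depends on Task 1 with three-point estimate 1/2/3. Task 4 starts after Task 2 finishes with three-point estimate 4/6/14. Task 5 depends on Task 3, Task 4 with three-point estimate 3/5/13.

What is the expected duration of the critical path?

24 days

te_Task 1 = (2 + 4·4 + 18)/6 = 36/6 = 6
te_Task 2 = (2 + 4·4 + 12)/6 = 30/6 = 5
te_Task 3 = (1 + 4·2 + 3)/6 = 12/6 = 2
te_Task 4 = (4 + 4·6 + 14)/6 = 42/6 = 7
te_Task 5 = (3 + 4·5 + 13)/6 = 36/6 = 6

Forward pass:
ES_Task 1 = 0; EF_Task 1 = 6
ES_Task 2 = 6; EF_Task 2 = 6+5 = 11
ES_Task 3 = 6; EF_Task 3 = 6+2 = 8
ES_Task 4 = 11; EF_Task 4 = 11+7 = 18
ES_Task 5 = max(EF_Task 3=8, EF_Task 4=18) = 18; EF_Task 5 = 18+6 = 24
Expected project duration μ = 24 days. Critical path: Task 1 → Task 2 → Task 4 → Task 5.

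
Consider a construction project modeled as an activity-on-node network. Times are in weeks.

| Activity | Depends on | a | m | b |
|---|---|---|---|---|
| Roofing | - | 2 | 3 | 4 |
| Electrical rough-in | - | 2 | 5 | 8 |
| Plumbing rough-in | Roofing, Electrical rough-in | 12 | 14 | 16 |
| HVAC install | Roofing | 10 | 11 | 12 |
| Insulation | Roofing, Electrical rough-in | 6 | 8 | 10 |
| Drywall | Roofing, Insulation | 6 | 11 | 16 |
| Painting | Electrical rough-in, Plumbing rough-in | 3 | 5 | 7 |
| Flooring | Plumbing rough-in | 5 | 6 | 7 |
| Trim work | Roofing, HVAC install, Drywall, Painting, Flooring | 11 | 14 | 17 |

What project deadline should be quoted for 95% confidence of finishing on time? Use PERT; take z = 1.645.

41.6 weeks

te_Roofing = (2 + 4·3 + 4)/6 = 18/6 = 3; σ²_Roofing = ((4−2)/6)² = 0.111
te_Electrical rough-in = (2 + 4·5 + 8)/6 = 30/6 = 5; σ²_Electrical rough-in = ((8−2)/6)² = 1.000
te_Plumbing rough-in = (12 + 4·14 + 16)/6 = 84/6 = 14; σ²_Plumbing rough-in = ((16−12)/6)² = 0.444
te_HVAC install = (10 + 4·11 + 12)/6 = 66/6 = 11; σ²_HVAC install = ((12−10)/6)² = 0.111
te_Insulation = (6 + 4·8 + 10)/6 = 48/6 = 8; σ²_Insulation = ((10−6)/6)² = 0.444
te_Drywall = (6 + 4·11 + 16)/6 = 66/6 = 11; σ²_Drywall = ((16−6)/6)² = 2.778
te_Painting = (3 + 4·5 + 7)/6 = 30/6 = 5; σ²_Painting = ((7−3)/6)² = 0.444
te_Flooring = (5 + 4·6 + 7)/6 = 36/6 = 6; σ²_Flooring = ((7−5)/6)² = 0.111
te_Trim work = (11 + 4·14 + 17)/6 = 84/6 = 14; σ²_Trim work = ((17−11)/6)² = 1.000

Forward pass:
ES_Roofing = 0; EF_Roofing = 3
ES_Electrical rough-in = 0; EF_Electrical rough-in = 5
ES_Plumbing rough-in = max(EF_Roofing=3, EF_Electrical rough-in=5) = 5; EF_Plumbing rough-in = 5+14 = 19
ES_HVAC install = 3; EF_HVAC install = 3+11 = 14
ES_Insulation = max(EF_Roofing=3, EF_Electrical rough-in=5) = 5; EF_Insulation = 5+8 = 13
ES_Drywall = max(EF_Roofing=3, EF_Insulation=13) = 13; EF_Drywall = 13+11 = 24
ES_Painting = max(EF_Electrical rough-in=5, EF_Plumbing rough-in=19) = 19; EF_Painting = 19+5 = 24
ES_Flooring = 19; EF_Flooring = 19+6 = 25
ES_Trim work = max(EF_Roofing=3, EF_HVAC install=14, EF_Drywall=24, EF_Painting=24, EF_Flooring=25) = 25; EF_Trim work = 25+14 = 39
Expected project duration μ = 39 weeks. Critical path: Electrical rough-in → Plumbing rough-in → Flooring → Trim work.

Variance along critical path = 1.000 + 0.444 + 0.111 + 1.000 = 2.556; σ = 1.599 weeks.
D = μ + z·σ = 39 + 1.645·1.599 = 41.6 weeks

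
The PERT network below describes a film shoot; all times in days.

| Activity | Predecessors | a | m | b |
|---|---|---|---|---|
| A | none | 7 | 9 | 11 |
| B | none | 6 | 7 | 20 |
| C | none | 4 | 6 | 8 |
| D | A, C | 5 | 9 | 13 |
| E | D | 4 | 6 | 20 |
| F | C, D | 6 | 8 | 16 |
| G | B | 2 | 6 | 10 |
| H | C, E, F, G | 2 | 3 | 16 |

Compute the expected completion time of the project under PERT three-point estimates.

32 days

te_A = (7 + 4·9 + 11)/6 = 54/6 = 9
te_B = (6 + 4·7 + 20)/6 = 54/6 = 9
te_C = (4 + 4·6 + 8)/6 = 36/6 = 6
te_D = (5 + 4·9 + 13)/6 = 54/6 = 9
te_E = (4 + 4·6 + 20)/6 = 48/6 = 8
te_F = (6 + 4·8 + 16)/6 = 54/6 = 9
te_G = (2 + 4·6 + 10)/6 = 36/6 = 6
te_H = (2 + 4·3 + 16)/6 = 30/6 = 5

Forward pass:
ES_A = 0; EF_A = 9
ES_B = 0; EF_B = 9
ES_C = 0; EF_C = 6
ES_D = max(EF_A=9, EF_C=6) = 9; EF_D = 9+9 = 18
ES_E = 18; EF_E = 18+8 = 26
ES_F = max(EF_C=6, EF_D=18) = 18; EF_F = 18+9 = 27
ES_G = 9; EF_G = 9+6 = 15
ES_H = max(EF_C=6, EF_E=26, EF_F=27, EF_G=15) = 27; EF_H = 27+5 = 32
Expected project duration μ = 32 days. Critical path: A → D → F → H.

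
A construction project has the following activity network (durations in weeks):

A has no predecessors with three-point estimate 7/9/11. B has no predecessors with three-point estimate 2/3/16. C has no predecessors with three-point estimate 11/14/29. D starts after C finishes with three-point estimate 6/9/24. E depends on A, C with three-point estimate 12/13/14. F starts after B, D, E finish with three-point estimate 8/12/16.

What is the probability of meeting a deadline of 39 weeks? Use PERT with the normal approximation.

te_A = (7 + 4·9 + 11)/6 = 54/6 = 9; σ²_A = ((11−7)/6)² = 0.444
te_B = (2 + 4·3 + 16)/6 = 30/6 = 5; σ²_B = ((16−2)/6)² = 5.444
te_C = (11 + 4·14 + 29)/6 = 96/6 = 16; σ²_C = ((29−11)/6)² = 9.000
te_D = (6 + 4·9 + 24)/6 = 66/6 = 11; σ²_D = ((24−6)/6)² = 9.000
te_E = (12 + 4·13 + 14)/6 = 78/6 = 13; σ²_E = ((14−12)/6)² = 0.111
te_F = (8 + 4·12 + 16)/6 = 72/6 = 12; σ²_F = ((16−8)/6)² = 1.778

Forward pass:
ES_A = 0; EF_A = 9
ES_B = 0; EF_B = 5
ES_C = 0; EF_C = 16
ES_D = 16; EF_D = 16+11 = 27
ES_E = max(EF_A=9, EF_C=16) = 16; EF_E = 16+13 = 29
ES_F = max(EF_B=5, EF_D=27, EF_E=29) = 29; EF_F = 29+12 = 41
Expected project duration μ = 41 weeks. Critical path: C → E → F.

Variance along critical path = 9.000 + 0.111 + 1.778 = 10.889; σ = √10.889 = 3.300 weeks.
Z = (39 − 41) / 3.300 = -0.606
P(T ≤ 39) = Φ(-0.606) ≈ 0.272

0.272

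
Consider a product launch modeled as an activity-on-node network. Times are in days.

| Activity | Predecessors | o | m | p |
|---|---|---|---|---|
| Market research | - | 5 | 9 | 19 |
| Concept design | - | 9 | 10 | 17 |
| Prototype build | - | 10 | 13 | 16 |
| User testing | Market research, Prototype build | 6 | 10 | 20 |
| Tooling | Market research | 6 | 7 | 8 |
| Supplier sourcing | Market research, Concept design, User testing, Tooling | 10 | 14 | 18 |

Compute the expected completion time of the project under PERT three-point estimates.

38 days

te_Market research = (5 + 4·9 + 19)/6 = 60/6 = 10
te_Concept design = (9 + 4·10 + 17)/6 = 66/6 = 11
te_Prototype build = (10 + 4·13 + 16)/6 = 78/6 = 13
te_User testing = (6 + 4·10 + 20)/6 = 66/6 = 11
te_Tooling = (6 + 4·7 + 8)/6 = 42/6 = 7
te_Supplier sourcing = (10 + 4·14 + 18)/6 = 84/6 = 14

Forward pass:
ES_Market research = 0; EF_Market research = 10
ES_Concept design = 0; EF_Concept design = 11
ES_Prototype build = 0; EF_Prototype build = 13
ES_User testing = max(EF_Market research=10, EF_Prototype build=13) = 13; EF_User testing = 13+11 = 24
ES_Tooling = 10; EF_Tooling = 10+7 = 17
ES_Supplier sourcing = max(EF_Market research=10, EF_Concept design=11, EF_User testing=24, EF_Tooling=17) = 24; EF_Supplier sourcing = 24+14 = 38
Expected project duration μ = 38 days. Critical path: Prototype build → User testing → Supplier sourcing.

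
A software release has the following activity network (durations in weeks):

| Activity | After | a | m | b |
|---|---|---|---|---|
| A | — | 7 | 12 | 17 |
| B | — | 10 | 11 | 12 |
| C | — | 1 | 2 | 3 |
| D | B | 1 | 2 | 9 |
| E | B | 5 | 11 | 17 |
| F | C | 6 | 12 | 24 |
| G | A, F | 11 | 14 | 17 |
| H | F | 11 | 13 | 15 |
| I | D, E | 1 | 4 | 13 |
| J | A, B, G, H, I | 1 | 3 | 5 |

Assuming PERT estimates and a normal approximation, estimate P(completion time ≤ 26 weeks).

0.032

te_A = (7 + 4·12 + 17)/6 = 72/6 = 12; σ²_A = ((17−7)/6)² = 2.778
te_B = (10 + 4·11 + 12)/6 = 66/6 = 11; σ²_B = ((12−10)/6)² = 0.111
te_C = (1 + 4·2 + 3)/6 = 12/6 = 2; σ²_C = ((3−1)/6)² = 0.111
te_D = (1 + 4·2 + 9)/6 = 18/6 = 3; σ²_D = ((9−1)/6)² = 1.778
te_E = (5 + 4·11 + 17)/6 = 66/6 = 11; σ²_E = ((17−5)/6)² = 4.000
te_F = (6 + 4·12 + 24)/6 = 78/6 = 13; σ²_F = ((24−6)/6)² = 9.000
te_G = (11 + 4·14 + 17)/6 = 84/6 = 14; σ²_G = ((17−11)/6)² = 1.000
te_H = (11 + 4·13 + 15)/6 = 78/6 = 13; σ²_H = ((15−11)/6)² = 0.444
te_I = (1 + 4·4 + 13)/6 = 30/6 = 5; σ²_I = ((13−1)/6)² = 4.000
te_J = (1 + 4·3 + 5)/6 = 18/6 = 3; σ²_J = ((5−1)/6)² = 0.444

Forward pass:
ES_A = 0; EF_A = 12
ES_B = 0; EF_B = 11
ES_C = 0; EF_C = 2
ES_D = 11; EF_D = 11+3 = 14
ES_E = 11; EF_E = 11+11 = 22
ES_F = 2; EF_F = 2+13 = 15
ES_G = max(EF_A=12, EF_F=15) = 15; EF_G = 15+14 = 29
ES_H = 15; EF_H = 15+13 = 28
ES_I = max(EF_D=14, EF_E=22) = 22; EF_I = 22+5 = 27
ES_J = max(EF_A=12, EF_B=11, EF_G=29, EF_H=28, EF_I=27) = 29; EF_J = 29+3 = 32
Expected project duration μ = 32 weeks. Critical path: C → F → G → J.

Variance along critical path = 0.111 + 9.000 + 1.000 + 0.444 = 10.556; σ = √10.556 = 3.249 weeks.
Z = (26 − 32) / 3.249 = -1.847
P(T ≤ 26) = Φ(-1.847) ≈ 0.032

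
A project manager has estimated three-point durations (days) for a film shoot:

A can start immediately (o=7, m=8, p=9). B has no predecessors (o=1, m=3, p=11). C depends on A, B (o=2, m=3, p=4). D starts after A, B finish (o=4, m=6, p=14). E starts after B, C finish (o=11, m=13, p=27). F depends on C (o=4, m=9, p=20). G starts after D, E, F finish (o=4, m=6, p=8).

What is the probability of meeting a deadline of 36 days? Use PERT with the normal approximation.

te_A = (7 + 4·8 + 9)/6 = 48/6 = 8; σ²_A = ((9−7)/6)² = 0.111
te_B = (1 + 4·3 + 11)/6 = 24/6 = 4; σ²_B = ((11−1)/6)² = 2.778
te_C = (2 + 4·3 + 4)/6 = 18/6 = 3; σ²_C = ((4−2)/6)² = 0.111
te_D = (4 + 4·6 + 14)/6 = 42/6 = 7; σ²_D = ((14−4)/6)² = 2.778
te_E = (11 + 4·13 + 27)/6 = 90/6 = 15; σ²_E = ((27−11)/6)² = 7.111
te_F = (4 + 4·9 + 20)/6 = 60/6 = 10; σ²_F = ((20−4)/6)² = 7.111
te_G = (4 + 4·6 + 8)/6 = 36/6 = 6; σ²_G = ((8−4)/6)² = 0.444

Forward pass:
ES_A = 0; EF_A = 8
ES_B = 0; EF_B = 4
ES_C = max(EF_A=8, EF_B=4) = 8; EF_C = 8+3 = 11
ES_D = max(EF_A=8, EF_B=4) = 8; EF_D = 8+7 = 15
ES_E = max(EF_B=4, EF_C=11) = 11; EF_E = 11+15 = 26
ES_F = 11; EF_F = 11+10 = 21
ES_G = max(EF_D=15, EF_E=26, EF_F=21) = 26; EF_G = 26+6 = 32
Expected project duration μ = 32 days. Critical path: A → C → E → G.

Variance along critical path = 0.111 + 0.111 + 7.111 + 0.444 = 7.778; σ = √7.778 = 2.789 days.
Z = (36 − 32) / 2.789 = 1.434
P(T ≤ 36) = Φ(1.434) ≈ 0.924

0.924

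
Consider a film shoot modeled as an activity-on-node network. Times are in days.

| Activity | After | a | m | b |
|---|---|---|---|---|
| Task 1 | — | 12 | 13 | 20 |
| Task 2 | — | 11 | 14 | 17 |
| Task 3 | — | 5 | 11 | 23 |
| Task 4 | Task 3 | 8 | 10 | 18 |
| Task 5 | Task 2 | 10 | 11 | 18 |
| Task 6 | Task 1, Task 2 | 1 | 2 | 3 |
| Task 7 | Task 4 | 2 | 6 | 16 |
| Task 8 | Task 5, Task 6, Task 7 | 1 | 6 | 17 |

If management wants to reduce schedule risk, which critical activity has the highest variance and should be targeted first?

te_Task 1 = (12 + 4·13 + 20)/6 = 84/6 = 14; σ²_Task 1 = ((20−12)/6)² = 1.778
te_Task 2 = (11 + 4·14 + 17)/6 = 84/6 = 14; σ²_Task 2 = ((17−11)/6)² = 1.000
te_Task 3 = (5 + 4·11 + 23)/6 = 72/6 = 12; σ²_Task 3 = ((23−5)/6)² = 9.000
te_Task 4 = (8 + 4·10 + 18)/6 = 66/6 = 11; σ²_Task 4 = ((18−8)/6)² = 2.778
te_Task 5 = (10 + 4·11 + 18)/6 = 72/6 = 12; σ²_Task 5 = ((18−10)/6)² = 1.778
te_Task 6 = (1 + 4·2 + 3)/6 = 12/6 = 2; σ²_Task 6 = ((3−1)/6)² = 0.111
te_Task 7 = (2 + 4·6 + 16)/6 = 42/6 = 7; σ²_Task 7 = ((16−2)/6)² = 5.444
te_Task 8 = (1 + 4·6 + 17)/6 = 42/6 = 7; σ²_Task 8 = ((17−1)/6)² = 7.111

Forward pass:
ES_Task 1 = 0; EF_Task 1 = 14
ES_Task 2 = 0; EF_Task 2 = 14
ES_Task 3 = 0; EF_Task 3 = 12
ES_Task 4 = 12; EF_Task 4 = 12+11 = 23
ES_Task 5 = 14; EF_Task 5 = 14+12 = 26
ES_Task 6 = max(EF_Task 1=14, EF_Task 2=14) = 14; EF_Task 6 = 14+2 = 16
ES_Task 7 = 23; EF_Task 7 = 23+7 = 30
ES_Task 8 = max(EF_Task 5=26, EF_Task 6=16, EF_Task 7=30) = 30; EF_Task 8 = 30+7 = 37
Expected project duration μ = 37 days. Critical path: Task 3 → Task 4 → Task 7 → Task 8.

Variances on critical path: σ²_Task 3=9.000, σ²_Task 4=2.778, σ²_Task 7=5.444, σ²_Task 8=7.111.
Largest is σ²_Task 3 = 9.000.

Task 3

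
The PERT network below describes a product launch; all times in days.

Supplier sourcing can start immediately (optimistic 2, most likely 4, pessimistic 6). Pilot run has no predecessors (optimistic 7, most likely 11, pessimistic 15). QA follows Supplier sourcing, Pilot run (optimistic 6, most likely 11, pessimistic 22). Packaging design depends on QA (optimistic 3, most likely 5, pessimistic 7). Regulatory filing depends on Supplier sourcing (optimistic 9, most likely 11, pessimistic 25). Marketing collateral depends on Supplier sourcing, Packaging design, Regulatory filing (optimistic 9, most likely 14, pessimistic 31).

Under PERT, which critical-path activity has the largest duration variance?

Marketing collateral

te_Supplier sourcing = (2 + 4·4 + 6)/6 = 24/6 = 4; σ²_Supplier sourcing = ((6−2)/6)² = 0.444
te_Pilot run = (7 + 4·11 + 15)/6 = 66/6 = 11; σ²_Pilot run = ((15−7)/6)² = 1.778
te_QA = (6 + 4·11 + 22)/6 = 72/6 = 12; σ²_QA = ((22−6)/6)² = 7.111
te_Packaging design = (3 + 4·5 + 7)/6 = 30/6 = 5; σ²_Packaging design = ((7−3)/6)² = 0.444
te_Regulatory filing = (9 + 4·11 + 25)/6 = 78/6 = 13; σ²_Regulatory filing = ((25−9)/6)² = 7.111
te_Marketing collateral = (9 + 4·14 + 31)/6 = 96/6 = 16; σ²_Marketing collateral = ((31−9)/6)² = 13.444

Forward pass:
ES_Supplier sourcing = 0; EF_Supplier sourcing = 4
ES_Pilot run = 0; EF_Pilot run = 11
ES_QA = max(EF_Supplier sourcing=4, EF_Pilot run=11) = 11; EF_QA = 11+12 = 23
ES_Packaging design = 23; EF_Packaging design = 23+5 = 28
ES_Regulatory filing = 4; EF_Regulatory filing = 4+13 = 17
ES_Marketing collateral = max(EF_Supplier sourcing=4, EF_Packaging design=28, EF_Regulatory filing=17) = 28; EF_Marketing collateral = 28+16 = 44
Expected project duration μ = 44 days. Critical path: Pilot run → QA → Packaging design → Marketing collateral.

Variances on critical path: σ²_Pilot run=1.778, σ²_QA=7.111, σ²_Packaging design=0.444, σ²_Marketing collateral=13.444.
Largest is σ²_Marketing collateral = 13.444.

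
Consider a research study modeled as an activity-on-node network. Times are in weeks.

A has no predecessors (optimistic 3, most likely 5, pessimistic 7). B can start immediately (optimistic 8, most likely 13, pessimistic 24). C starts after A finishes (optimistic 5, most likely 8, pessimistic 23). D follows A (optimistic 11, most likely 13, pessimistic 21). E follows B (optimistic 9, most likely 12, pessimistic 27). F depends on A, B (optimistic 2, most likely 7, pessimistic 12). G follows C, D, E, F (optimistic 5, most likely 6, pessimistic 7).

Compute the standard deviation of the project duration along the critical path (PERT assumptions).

4.03 weeks

te_A = (3 + 4·5 + 7)/6 = 30/6 = 5; σ²_A = ((7−3)/6)² = 0.444
te_B = (8 + 4·13 + 24)/6 = 84/6 = 14; σ²_B = ((24−8)/6)² = 7.111
te_C = (5 + 4·8 + 23)/6 = 60/6 = 10; σ²_C = ((23−5)/6)² = 9.000
te_D = (11 + 4·13 + 21)/6 = 84/6 = 14; σ²_D = ((21−11)/6)² = 2.778
te_E = (9 + 4·12 + 27)/6 = 84/6 = 14; σ²_E = ((27−9)/6)² = 9.000
te_F = (2 + 4·7 + 12)/6 = 42/6 = 7; σ²_F = ((12−2)/6)² = 2.778
te_G = (5 + 4·6 + 7)/6 = 36/6 = 6; σ²_G = ((7−5)/6)² = 0.111

Forward pass:
ES_A = 0; EF_A = 5
ES_B = 0; EF_B = 14
ES_C = 5; EF_C = 5+10 = 15
ES_D = 5; EF_D = 5+14 = 19
ES_E = 14; EF_E = 14+14 = 28
ES_F = max(EF_A=5, EF_B=14) = 14; EF_F = 14+7 = 21
ES_G = max(EF_C=15, EF_D=19, EF_E=28, EF_F=21) = 28; EF_G = 28+6 = 34
Expected project duration μ = 34 weeks. Critical path: B → E → G.

Variance along critical path = 7.111 + 9.000 + 0.111 = 16.222
σ = √16.222 = 4.028 weeks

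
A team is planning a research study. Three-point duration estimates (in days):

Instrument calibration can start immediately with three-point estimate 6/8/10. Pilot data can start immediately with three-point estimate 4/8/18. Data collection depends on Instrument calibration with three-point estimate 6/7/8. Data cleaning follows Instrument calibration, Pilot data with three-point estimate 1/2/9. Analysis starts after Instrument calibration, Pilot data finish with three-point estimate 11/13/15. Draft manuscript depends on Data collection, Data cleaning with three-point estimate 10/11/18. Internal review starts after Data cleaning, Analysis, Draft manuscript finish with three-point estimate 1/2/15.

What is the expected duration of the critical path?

te_Instrument calibration = (6 + 4·8 + 10)/6 = 48/6 = 8
te_Pilot data = (4 + 4·8 + 18)/6 = 54/6 = 9
te_Data collection = (6 + 4·7 + 8)/6 = 42/6 = 7
te_Data cleaning = (1 + 4·2 + 9)/6 = 18/6 = 3
te_Analysis = (11 + 4·13 + 15)/6 = 78/6 = 13
te_Draft manuscript = (10 + 4·11 + 18)/6 = 72/6 = 12
te_Internal review = (1 + 4·2 + 15)/6 = 24/6 = 4

Forward pass:
ES_Instrument calibration = 0; EF_Instrument calibration = 8
ES_Pilot data = 0; EF_Pilot data = 9
ES_Data collection = 8; EF_Data collection = 8+7 = 15
ES_Data cleaning = max(EF_Instrument calibration=8, EF_Pilot data=9) = 9; EF_Data cleaning = 9+3 = 12
ES_Analysis = max(EF_Instrument calibration=8, EF_Pilot data=9) = 9; EF_Analysis = 9+13 = 22
ES_Draft manuscript = max(EF_Data collection=15, EF_Data cleaning=12) = 15; EF_Draft manuscript = 15+12 = 27
ES_Internal review = max(EF_Data cleaning=12, EF_Analysis=22, EF_Draft manuscript=27) = 27; EF_Internal review = 27+4 = 31
Expected project duration μ = 31 days. Critical path: Instrument calibration → Data collection → Draft manuscript → Internal review.

31 days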